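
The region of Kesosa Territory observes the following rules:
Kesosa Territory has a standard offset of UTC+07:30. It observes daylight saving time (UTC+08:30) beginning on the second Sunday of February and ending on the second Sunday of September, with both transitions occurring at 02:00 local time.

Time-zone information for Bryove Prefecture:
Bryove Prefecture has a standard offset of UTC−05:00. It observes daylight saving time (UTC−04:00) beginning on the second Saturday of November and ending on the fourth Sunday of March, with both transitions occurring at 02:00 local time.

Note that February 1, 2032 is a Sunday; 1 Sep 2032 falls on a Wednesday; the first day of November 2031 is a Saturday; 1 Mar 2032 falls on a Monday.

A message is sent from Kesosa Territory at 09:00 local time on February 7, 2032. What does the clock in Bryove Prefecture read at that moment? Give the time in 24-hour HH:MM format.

1 February 2032 is a Sunday, so the first Sunday is February 1 and the second is February 8.
1 September 2032 is a Wednesday, so the first Sunday is September 5 and the second is September 12.
Daylight saving runs 8 February – 12 September; February 7, 2032 is outside that window, so Kesosa Territory is on standard time at UTC+07:30.
09:00 Kesosa Territory − 7h30m = 01:30 UTC.
1 November 2031 is a Saturday, so the first Saturday is November 1 and the second is November 8.
1 March 2032 is a Monday, so the first Sunday is March 7 and the fourth is March 28.
At the standard offset (UTC−05:00), 01:30 UTC − 5h = 20:30 Bryove Prefecture standard time (rolling into the previous day, 6 February 2032).
The standard-time date in Bryove Prefecture, February 6, 2032, falls between 8 November 2031 and 28 March 2032, so daylight saving is in effect and Bryove Prefecture is at UTC−04:00.
01:30 UTC − 4h = 21:30 Bryove Prefecture (rolling into the previous day, 6 February 2032).

21:30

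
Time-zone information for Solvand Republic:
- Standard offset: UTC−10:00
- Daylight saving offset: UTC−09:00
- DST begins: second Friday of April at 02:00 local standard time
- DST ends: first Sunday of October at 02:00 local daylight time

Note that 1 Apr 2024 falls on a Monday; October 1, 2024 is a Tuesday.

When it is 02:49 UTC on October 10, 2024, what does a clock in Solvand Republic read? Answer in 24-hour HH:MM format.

1 April 2024 is a Monday, so the first Friday is April 5 and the second is April 12.
1 October 2024 is a Tuesday, so the first Sunday is October 6.
At the standard offset (UTC−10:00), 02:49 UTC − 10h = 16:49 Solvand Republic standard time (rolling into the previous day, 9 October 2024).
The standard-time date in Solvand Republic, October 9, 2024, is outside the daylight-saving period (12 April – 6 October), so Solvand Republic is on standard time, UTC−10:00.
02:49 UTC − 10h = 16:49 local (rolling into the previous day, 9 October 2024).

16:49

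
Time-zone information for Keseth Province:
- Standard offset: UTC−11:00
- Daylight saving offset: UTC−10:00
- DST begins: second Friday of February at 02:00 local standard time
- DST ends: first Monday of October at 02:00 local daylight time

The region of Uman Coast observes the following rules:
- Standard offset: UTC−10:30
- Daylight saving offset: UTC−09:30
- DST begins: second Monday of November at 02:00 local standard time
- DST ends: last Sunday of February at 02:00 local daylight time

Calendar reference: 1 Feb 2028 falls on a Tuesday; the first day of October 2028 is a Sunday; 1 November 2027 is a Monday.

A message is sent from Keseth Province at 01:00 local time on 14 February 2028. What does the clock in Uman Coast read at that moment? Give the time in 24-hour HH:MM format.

01:30

1 February 2028 is a Tuesday, so the first Friday is February 4 and the second is February 11.
1 October 2028 is a Sunday, so the first Monday is October 2.
14 February 2028 falls between 11 February and 2 October, so daylight saving is in effect and Keseth Province is at UTC−10:00.
01:00 Keseth Province + 10h = 11:00 UTC.
1 November 2027 is a Monday, so the first Monday is November 1 and the second is November 8.
1 February 2028 is a Tuesday, so Sundays fall on 6, 13, 20, 27; the last is February 27.
At the standard offset (UTC−10:30), 11:00 UTC − 10h30m = 00:30 Uman Coast standard time.
The standard-time date in Uman Coast, 14 February 2028, falls between 8 November 2027 and 27 February 2028, so daylight saving is in effect and Uman Coast is at UTC−09:30.
11:00 UTC − 9h30m = 01:30 Uman Coast.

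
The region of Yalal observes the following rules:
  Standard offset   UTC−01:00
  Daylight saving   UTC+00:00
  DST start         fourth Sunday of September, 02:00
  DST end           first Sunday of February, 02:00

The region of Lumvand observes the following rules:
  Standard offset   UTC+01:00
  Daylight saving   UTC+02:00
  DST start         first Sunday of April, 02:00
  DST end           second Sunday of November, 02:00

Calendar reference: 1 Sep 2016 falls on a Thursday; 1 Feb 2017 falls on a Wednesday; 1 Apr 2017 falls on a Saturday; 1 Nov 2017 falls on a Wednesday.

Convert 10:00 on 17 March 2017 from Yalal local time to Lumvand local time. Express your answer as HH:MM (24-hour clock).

12:00

1 September 2016 is a Thursday, so the first Sunday is September 4 and the fourth is September 25.
1 February 2017 is a Wednesday, so the first Sunday is February 5.
17 March 2017 is outside the daylight-saving period (25 September 2016 – 5 February 2017), so Yalal is on standard time, UTC−01:00.
10:00 Yalal + 1h = 11:00 UTC.
1 April 2017 is a Saturday, so the first Sunday is April 2.
1 November 2017 is a Wednesday, so the first Sunday is November 5 and the second is November 12.
At the standard offset (UTC+01:00), 11:00 UTC + 1h = 12:00 Lumvand standard time.
Daylight saving runs 2 April – 12 November; the standard-time date in Lumvand, 17 March 2017, is outside that window, so Lumvand is on standard time at UTC+01:00.
11:00 UTC + 1h = 12:00 Lumvand.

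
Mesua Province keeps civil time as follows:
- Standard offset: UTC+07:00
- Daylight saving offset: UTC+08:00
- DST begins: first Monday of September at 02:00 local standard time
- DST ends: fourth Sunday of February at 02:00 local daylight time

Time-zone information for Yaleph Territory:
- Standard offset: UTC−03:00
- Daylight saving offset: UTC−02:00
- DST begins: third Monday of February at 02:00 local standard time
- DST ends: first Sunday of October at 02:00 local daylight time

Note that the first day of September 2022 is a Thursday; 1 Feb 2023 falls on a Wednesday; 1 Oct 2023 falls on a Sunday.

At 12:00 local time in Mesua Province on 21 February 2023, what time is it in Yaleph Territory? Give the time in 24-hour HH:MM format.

02:00

1 September 2022 is a Thursday, so the first Monday is September 5.
1 February 2023 is a Wednesday, so the first Sunday is February 5 and the fourth is February 26.
Daylight saving runs 5 September 2022 – 26 February 2023; 21 February 2023 is inside that window, so Mesua Province is at UTC+08:00.
12:00 Mesua Province − 8h = 04:00 UTC.
1 February 2023 is a Wednesday, so the first Monday is February 6 and the third is February 20.
1 October 2023 is a Sunday, so the first Sunday is October 1.
At the standard offset (UTC−03:00), 04:00 UTC − 3h = 01:00 Yaleph Territory standard time.
The standard-time date in Yaleph Territory, 21 February 2023, lies within the daylight-saving period (20 February – 1 October), so Yaleph Territory is on daylight time, UTC−02:00.
04:00 UTC − 2h = 02:00 Yaleph Territory.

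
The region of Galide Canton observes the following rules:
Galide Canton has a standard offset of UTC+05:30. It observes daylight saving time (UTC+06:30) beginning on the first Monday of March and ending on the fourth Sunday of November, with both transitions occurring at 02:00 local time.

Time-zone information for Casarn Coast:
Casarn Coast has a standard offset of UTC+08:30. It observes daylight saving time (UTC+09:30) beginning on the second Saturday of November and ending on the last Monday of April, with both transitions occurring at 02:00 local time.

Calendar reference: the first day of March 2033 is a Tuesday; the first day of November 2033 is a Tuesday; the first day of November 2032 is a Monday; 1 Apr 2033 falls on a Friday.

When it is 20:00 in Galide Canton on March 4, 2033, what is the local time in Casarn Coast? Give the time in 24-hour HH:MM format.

1 March 2033 is a Tuesday, so the first Monday is March 7.
1 November 2033 is a Tuesday, so the first Sunday is November 6 and the fourth is November 27.
Daylight saving runs 7 March – 27 November; March 4, 2033 is outside that window, so Galide Canton is on standard time at UTC+05:30.
20:00 Galide Canton − 5h30m = 14:30 UTC.
1 November 2032 is a Monday, so the first Saturday is November 6 and the second is November 13.
1 April 2033 is a Friday, so Mondays fall on 4, 11, 18, 25; the last is April 25.
At the standard offset (UTC+08:30), 14:30 UTC + 8h30m = 23:00 Casarn Coast standard time.
Daylight saving runs 13 November 2032 – 25 April 2033; the standard-time date in Casarn Coast, March 4, 2033, is inside that window, so Casarn Coast is at UTC+09:30.
14:30 UTC + 9h30m = 00:00 Casarn Coast (rolling into the next day, 5 March 2033).

00:00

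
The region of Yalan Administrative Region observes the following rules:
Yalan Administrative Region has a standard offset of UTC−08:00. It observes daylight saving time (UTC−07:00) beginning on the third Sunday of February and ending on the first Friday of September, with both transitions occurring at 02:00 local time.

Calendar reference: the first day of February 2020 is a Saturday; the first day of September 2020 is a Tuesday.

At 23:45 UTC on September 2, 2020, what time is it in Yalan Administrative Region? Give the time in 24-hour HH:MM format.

16:45

1 February 2020 is a Saturday, so the first Sunday is February 2 and the third is February 16.
1 September 2020 is a Tuesday, so the first Friday is September 4.
At the standard offset (UTC−08:00), 23:45 UTC − 8h = 15:45 Yalan Administrative Region standard time.
The standard-time date in Yalan Administrative Region, September 2, 2020, falls between 16 February and 4 September, so daylight saving is in effect and Yalan Administrative Region is at UTC−07:00.
23:45 UTC − 7h = 16:45 local.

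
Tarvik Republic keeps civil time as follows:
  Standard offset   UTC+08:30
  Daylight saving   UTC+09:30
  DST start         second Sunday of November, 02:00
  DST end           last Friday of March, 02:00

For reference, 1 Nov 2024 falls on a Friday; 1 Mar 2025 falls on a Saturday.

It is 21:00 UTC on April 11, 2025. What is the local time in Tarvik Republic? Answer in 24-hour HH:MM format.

1 November 2024 is a Friday, so the first Sunday is November 3 and the second is November 10.
1 March 2025 is a Saturday, so Fridays fall on 7, 14, 21, 28; the last is March 28.
At the standard offset (UTC+08:30), 21:00 UTC + 8h30m = 05:30 Tarvik Republic standard time (rolling into the next day, 12 April 2025).
Daylight saving runs 10 November 2024 – 28 March 2025; the standard-time date in Tarvik Republic, April 12, 2025, is outside that window, so Tarvik Republic is on standard time at UTC+08:30.
21:00 UTC + 8h30m = 05:30 local (rolling into the next day, 12 April 2025).

05:30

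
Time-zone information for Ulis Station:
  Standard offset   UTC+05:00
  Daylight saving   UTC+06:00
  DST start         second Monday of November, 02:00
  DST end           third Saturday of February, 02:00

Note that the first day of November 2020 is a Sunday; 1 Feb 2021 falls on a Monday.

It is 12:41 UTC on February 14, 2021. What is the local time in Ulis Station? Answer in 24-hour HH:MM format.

18:41

1 November 2020 is a Sunday, so the first Monday is November 2 and the second is November 9.
1 February 2021 is a Monday, so the first Saturday is February 6 and the third is February 20.
At the standard offset (UTC+05:00), 12:41 UTC + 5h = 17:41 Ulis Station standard time.
The standard-time date in Ulis Station, February 14, 2021, lies within the daylight-saving period (9 November 2020 – 20 February 2021), so Ulis Station is on daylight time, UTC+06:00.
12:41 UTC + 6h = 18:41 local.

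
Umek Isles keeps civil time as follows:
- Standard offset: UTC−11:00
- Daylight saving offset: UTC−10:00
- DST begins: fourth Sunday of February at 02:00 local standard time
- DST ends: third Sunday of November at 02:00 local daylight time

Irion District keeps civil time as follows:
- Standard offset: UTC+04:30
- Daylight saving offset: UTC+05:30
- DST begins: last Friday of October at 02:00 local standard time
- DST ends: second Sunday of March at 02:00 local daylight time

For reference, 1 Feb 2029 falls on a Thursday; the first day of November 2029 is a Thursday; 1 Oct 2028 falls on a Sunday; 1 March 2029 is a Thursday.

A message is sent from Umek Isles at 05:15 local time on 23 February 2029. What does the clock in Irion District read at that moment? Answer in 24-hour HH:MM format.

21:45

1 February 2029 is a Thursday, so the first Sunday is February 4 and the fourth is February 25.
1 November 2029 is a Thursday, so the first Sunday is November 4 and the third is November 18.
23 February 2029 is outside the daylight-saving period (25 February – 18 November), so Umek Isles is on standard time, UTC−11:00.
05:15 Umek Isles + 11h = 16:15 UTC.
1 October 2028 is a Sunday, so Fridays fall on 6, 13, 20, 27; the last is October 27.
1 March 2029 is a Thursday, so the first Sunday is March 4 and the second is March 11.
At the standard offset (UTC+04:30), 16:15 UTC + 4h30m = 20:45 Irion District standard time.
The standard-time date in Irion District, 23 February 2029, lies within the daylight-saving period (27 October 2028 – 11 March 2029), so Irion District is on daylight time, UTC+05:30.
16:15 UTC + 5h30m = 21:45 Irion District.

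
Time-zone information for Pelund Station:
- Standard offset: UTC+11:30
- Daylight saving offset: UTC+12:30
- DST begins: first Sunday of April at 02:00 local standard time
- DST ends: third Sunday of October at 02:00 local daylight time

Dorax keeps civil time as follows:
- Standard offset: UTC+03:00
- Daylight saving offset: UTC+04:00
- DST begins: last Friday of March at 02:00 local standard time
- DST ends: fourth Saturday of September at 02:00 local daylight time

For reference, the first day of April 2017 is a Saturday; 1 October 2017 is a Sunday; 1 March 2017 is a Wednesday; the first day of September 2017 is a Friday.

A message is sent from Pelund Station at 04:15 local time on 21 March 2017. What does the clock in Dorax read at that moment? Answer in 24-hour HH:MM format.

19:45

1 April 2017 is a Saturday, so the first Sunday is April 2.
1 October 2017 is a Sunday, so the first Sunday is October 1 and the third is October 15.
21 March 2017 does not fall between 2 April and 15 October, so daylight saving is not in effect and Pelund Station is at UTC+11:30.
04:15 Pelund Station − 11h30m = 16:45 UTC (rolling into the previous day, 20 March 2017).
1 March 2017 is a Wednesday, so Fridays fall on 3, 10, 17, 24, 31; the last is March 31.
1 September 2017 is a Friday, so the first Saturday is September 2 and the fourth is September 23.
At the standard offset (UTC+03:00), 16:45 UTC + 3h = 19:45 Dorax standard time.
Daylight saving runs 31 March – 23 September; the standard-time date in Dorax, 20 March 2017, is outside that window, so Dorax is on standard time at UTC+03:00.
16:45 UTC + 3h = 19:45 Dorax.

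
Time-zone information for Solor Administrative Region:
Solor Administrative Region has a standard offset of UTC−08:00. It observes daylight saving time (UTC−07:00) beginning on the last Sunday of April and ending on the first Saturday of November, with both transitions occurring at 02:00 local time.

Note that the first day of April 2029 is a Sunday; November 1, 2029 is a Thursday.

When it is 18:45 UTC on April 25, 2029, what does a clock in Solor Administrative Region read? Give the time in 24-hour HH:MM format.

1 April 2029 is a Sunday, so Sundays fall on 1, 8, 15, 22, 29; the last is April 29.
1 November 2029 is a Thursday, so the first Saturday is November 3.
At the standard offset (UTC−08:00), 18:45 UTC − 8h = 10:45 Solor Administrative Region standard time.
The standard-time date in Solor Administrative Region, April 25, 2029, is outside the daylight-saving period (29 April – 3 November), so Solor Administrative Region is on standard time, UTC−08:00.
18:45 UTC − 8h = 10:45 local.

10:45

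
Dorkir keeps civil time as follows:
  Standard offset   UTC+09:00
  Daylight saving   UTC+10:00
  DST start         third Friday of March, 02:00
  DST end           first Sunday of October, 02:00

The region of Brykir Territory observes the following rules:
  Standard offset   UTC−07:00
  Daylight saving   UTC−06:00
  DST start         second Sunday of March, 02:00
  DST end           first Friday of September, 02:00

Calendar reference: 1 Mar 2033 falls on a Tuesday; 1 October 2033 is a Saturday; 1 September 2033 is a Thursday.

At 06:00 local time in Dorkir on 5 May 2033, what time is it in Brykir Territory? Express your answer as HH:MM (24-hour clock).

14:00

1 March 2033 is a Tuesday, so the first Friday is March 4 and the third is March 18.
1 October 2033 is a Saturday, so the first Sunday is October 2.
Daylight saving runs 18 March – 2 October; 5 May 2033 is inside that window, so Dorkir is at UTC+10:00.
06:00 Dorkir − 10h = 20:00 UTC (rolling into the previous day, 4 May 2033).
1 March 2033 is a Tuesday, so the first Sunday is March 6 and the second is March 13.
1 September 2033 is a Thursday, so the first Friday is September 2.
At the standard offset (UTC−07:00), 20:00 UTC − 7h = 13:00 Brykir Territory standard time.
The standard-time date in Brykir Territory, 4 May 2033, falls between 13 March and 2 September, so daylight saving is in effect and Brykir Territory is at UTC−06:00.
20:00 UTC − 6h = 14:00 Brykir Territory.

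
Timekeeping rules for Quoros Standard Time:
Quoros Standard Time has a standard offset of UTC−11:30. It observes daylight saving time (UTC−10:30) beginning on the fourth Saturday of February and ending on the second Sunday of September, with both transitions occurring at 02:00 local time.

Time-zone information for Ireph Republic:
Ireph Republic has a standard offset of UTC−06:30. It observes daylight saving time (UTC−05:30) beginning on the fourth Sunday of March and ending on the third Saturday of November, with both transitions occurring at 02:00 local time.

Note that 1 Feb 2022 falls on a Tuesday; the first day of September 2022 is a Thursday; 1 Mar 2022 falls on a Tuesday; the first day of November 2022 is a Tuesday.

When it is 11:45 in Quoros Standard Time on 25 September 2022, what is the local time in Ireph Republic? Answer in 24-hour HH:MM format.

17:45

1 February 2022 is a Tuesday, so the first Saturday is February 5 and the fourth is February 26.
1 September 2022 is a Thursday, so the first Sunday is September 4 and the second is September 11.
Daylight saving runs 26 February – 11 September; 25 September 2022 is outside that window, so Quoros Standard Time is on standard time at UTC−11:30.
11:45 Quoros Standard Time + 11h30m = 23:15 UTC.
1 March 2022 is a Tuesday, so the first Sunday is March 6 and the fourth is March 27.
1 November 2022 is a Tuesday, so the first Saturday is November 5 and the third is November 19.
At the standard offset (UTC−06:30), 23:15 UTC − 6h30m = 16:45 Ireph Republic standard time.
Daylight saving runs 27 March – 19 November; the standard-time date in Ireph Republic, 25 September 2022, is inside that window, so Ireph Republic is at UTC−05:30.
23:15 UTC − 5h30m = 17:45 Ireph Republic.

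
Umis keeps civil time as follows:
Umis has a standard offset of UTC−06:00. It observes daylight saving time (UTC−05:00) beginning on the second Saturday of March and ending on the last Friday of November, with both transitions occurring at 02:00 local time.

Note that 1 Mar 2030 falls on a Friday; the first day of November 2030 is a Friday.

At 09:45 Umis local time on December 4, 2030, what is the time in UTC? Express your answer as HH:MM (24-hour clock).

15:45

1 March 2030 is a Friday, so the first Saturday is March 2 and the second is March 9.
1 November 2030 is a Friday, so Fridays fall on 1, 8, 15, 22, 29; the last is November 29.
December 4, 2030 is outside the daylight-saving period (9 March – 29 November), so Umis is on standard time, UTC−06:00.
09:45 local + 6h = 15:45 UTC.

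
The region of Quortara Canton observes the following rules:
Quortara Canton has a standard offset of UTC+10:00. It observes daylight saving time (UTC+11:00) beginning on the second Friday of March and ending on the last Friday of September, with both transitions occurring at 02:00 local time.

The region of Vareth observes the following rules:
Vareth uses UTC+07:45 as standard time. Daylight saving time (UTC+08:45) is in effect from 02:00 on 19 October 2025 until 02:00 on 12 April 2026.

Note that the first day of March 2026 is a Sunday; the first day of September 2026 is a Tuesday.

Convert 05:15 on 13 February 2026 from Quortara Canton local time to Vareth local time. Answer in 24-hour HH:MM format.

04:00

1 March 2026 is a Sunday, so the first Friday is March 6 and the second is March 13.
1 September 2026 is a Tuesday, so Fridays fall on 4, 11, 18, 25; the last is September 25.
13 February 2026 does not fall between 13 March and 25 September, so daylight saving is not in effect and Quortara Canton is at UTC+10:00.
05:15 Quortara Canton − 10h = 19:15 UTC (rolling into the previous day, 12 February 2026).
At the standard offset (UTC+07:45), 19:15 UTC + 7h45m = 03:00 Vareth standard time (rolling into the next day, 13 February 2026).
The standard-time date in Vareth, 13 February 2026, falls between 19 October 2025 and 12 April 2026, so daylight saving is in effect and Vareth is at UTC+08:45.
19:15 UTC + 8h45m = 04:00 Vareth (rolling into the next day, 13 February 2026).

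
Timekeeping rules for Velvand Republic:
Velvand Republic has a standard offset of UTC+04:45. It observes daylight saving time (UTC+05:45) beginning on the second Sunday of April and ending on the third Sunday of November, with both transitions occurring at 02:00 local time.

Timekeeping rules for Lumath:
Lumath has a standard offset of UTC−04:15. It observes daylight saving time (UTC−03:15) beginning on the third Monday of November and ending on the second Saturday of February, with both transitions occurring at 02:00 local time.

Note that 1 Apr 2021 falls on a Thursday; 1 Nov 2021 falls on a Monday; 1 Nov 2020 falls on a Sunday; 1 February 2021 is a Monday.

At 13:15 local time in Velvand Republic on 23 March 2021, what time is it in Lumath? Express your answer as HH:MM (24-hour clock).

04:15

1 April 2021 is a Thursday, so the first Sunday is April 4 and the second is April 11.
1 November 2021 is a Monday, so the first Sunday is November 7 and the third is November 21.
Daylight saving runs 11 April – 21 November; 23 March 2021 is outside that window, so Velvand Republic is on standard time at UTC+04:45.
13:15 Velvand Republic − 4h45m = 08:30 UTC.
1 November 2020 is a Sunday, so the first Monday is November 2 and the third is November 16.
1 February 2021 is a Monday, so the first Saturday is February 6 and the second is February 13.
At the standard offset (UTC−04:15), 08:30 UTC − 4h15m = 04:15 Lumath standard time.
The standard-time date in Lumath, 23 March 2021, does not fall between 16 November 2020 and 13 February 2021, so daylight saving is not in effect and Lumath is at UTC−04:15.
08:30 UTC − 4h15m = 04:15 Lumath.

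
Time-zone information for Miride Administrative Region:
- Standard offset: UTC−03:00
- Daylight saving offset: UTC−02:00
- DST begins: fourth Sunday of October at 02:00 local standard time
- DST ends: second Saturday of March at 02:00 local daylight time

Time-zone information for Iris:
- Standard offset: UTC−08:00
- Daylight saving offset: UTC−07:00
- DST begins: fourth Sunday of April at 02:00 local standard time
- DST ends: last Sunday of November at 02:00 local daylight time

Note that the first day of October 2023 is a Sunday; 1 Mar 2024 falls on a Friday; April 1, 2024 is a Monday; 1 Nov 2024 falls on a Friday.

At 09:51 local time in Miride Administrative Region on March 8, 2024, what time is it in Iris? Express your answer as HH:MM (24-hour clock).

03:51

1 October 2023 is a Sunday, so the first Sunday is October 1 and the fourth is October 22.
1 March 2024 is a Friday, so the first Saturday is March 2 and the second is March 9.
Daylight saving runs 22 October 2023 – 9 March 2024; March 8, 2024 is inside that window, so Miride Administrative Region is at UTC−02:00.
09:51 Miride Administrative Region + 2h = 11:51 UTC.
1 April 2024 is a Monday, so the first Sunday is April 7 and the fourth is April 28.
1 November 2024 is a Friday, so Sundays fall on 3, 10, 17, 24; the last is November 24.
At the standard offset (UTC−08:00), 11:51 UTC − 8h = 03:51 Iris standard time.
The standard-time date in Iris, March 8, 2024, is outside the daylight-saving period (28 April – 24 November), so Iris is on standard time, UTC−08:00.
11:51 UTC − 8h = 03:51 Iris.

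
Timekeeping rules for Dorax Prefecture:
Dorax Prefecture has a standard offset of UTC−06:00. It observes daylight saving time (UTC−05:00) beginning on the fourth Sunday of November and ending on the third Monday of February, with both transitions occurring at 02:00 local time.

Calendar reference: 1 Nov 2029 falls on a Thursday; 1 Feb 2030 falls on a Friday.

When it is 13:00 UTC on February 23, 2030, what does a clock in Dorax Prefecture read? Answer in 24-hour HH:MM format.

07:00

1 November 2029 is a Thursday, so the first Sunday is November 4 and the fourth is November 25.
1 February 2030 is a Friday, so the first Monday is February 4 and the third is February 18.
At the standard offset (UTC−06:00), 13:00 UTC − 6h = 07:00 Dorax Prefecture standard time.
The standard-time date in Dorax Prefecture, February 23, 2030, is outside the daylight-saving period (25 November 2029 – 18 February 2030), so Dorax Prefecture is on standard time, UTC−06:00.
13:00 UTC − 6h = 07:00 local.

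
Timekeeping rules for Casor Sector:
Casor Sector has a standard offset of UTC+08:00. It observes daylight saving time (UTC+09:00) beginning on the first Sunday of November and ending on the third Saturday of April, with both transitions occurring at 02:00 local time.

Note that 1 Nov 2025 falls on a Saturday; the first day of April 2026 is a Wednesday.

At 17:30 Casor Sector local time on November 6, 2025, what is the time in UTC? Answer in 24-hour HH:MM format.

1 November 2025 is a Saturday, so the first Sunday is November 2.
1 April 2026 is a Wednesday, so the first Saturday is April 4 and the third is April 18.
Daylight saving runs 2 November 2025 – 18 April 2026; November 6, 2025 is inside that window, so Casor Sector is at UTC+09:00.
17:30 local − 9h = 08:30 UTC.

08:30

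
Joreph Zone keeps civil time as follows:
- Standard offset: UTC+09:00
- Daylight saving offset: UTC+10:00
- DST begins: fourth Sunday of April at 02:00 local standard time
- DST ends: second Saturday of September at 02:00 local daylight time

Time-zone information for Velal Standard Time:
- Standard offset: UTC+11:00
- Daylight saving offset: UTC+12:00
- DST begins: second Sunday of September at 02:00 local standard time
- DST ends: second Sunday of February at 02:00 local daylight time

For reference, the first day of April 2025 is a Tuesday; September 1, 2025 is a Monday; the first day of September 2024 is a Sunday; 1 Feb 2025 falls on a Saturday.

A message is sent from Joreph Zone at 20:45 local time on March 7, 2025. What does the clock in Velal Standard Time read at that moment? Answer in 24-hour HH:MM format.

1 April 2025 is a Tuesday, so the first Sunday is April 6 and the fourth is April 27.
1 September 2025 is a Monday, so the first Saturday is September 6 and the second is September 13.
March 7, 2025 does not fall between 27 April and 13 September, so daylight saving is not in effect and Joreph Zone is at UTC+09:00.
20:45 Joreph Zone − 9h = 11:45 UTC.
1 September 2024 is a Sunday, so the first Sunday is September 1 and the second is September 8.
1 February 2025 is a Saturday, so the first Sunday is February 2 and the second is February 9.
At the standard offset (UTC+11:00), 11:45 UTC + 11h = 22:45 Velal Standard Time standard time.
The standard-time date in Velal Standard Time, March 7, 2025, does not fall between 8 September 2024 and 9 February 2025, so daylight saving is not in effect and Velal Standard Time is at UTC+11:00.
11:45 UTC + 11h = 22:45 Velal Standard Time.

22:45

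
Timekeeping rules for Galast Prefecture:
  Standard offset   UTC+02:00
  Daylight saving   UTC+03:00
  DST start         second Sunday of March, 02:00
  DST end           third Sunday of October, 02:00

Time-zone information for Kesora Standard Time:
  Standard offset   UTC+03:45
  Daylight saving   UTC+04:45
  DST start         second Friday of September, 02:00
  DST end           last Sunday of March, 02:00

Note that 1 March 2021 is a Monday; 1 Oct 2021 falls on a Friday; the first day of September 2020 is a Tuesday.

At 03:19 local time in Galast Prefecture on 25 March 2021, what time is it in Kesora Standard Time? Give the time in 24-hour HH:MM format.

05:04

1 March 2021 is a Monday, so the first Sunday is March 7 and the second is March 14.
1 October 2021 is a Friday, so the first Sunday is October 3 and the third is October 17.
25 March 2021 falls between 14 March and 17 October, so daylight saving is in effect and Galast Prefecture is at UTC+03:00.
03:19 Galast Prefecture − 3h = 00:19 UTC.
1 September 2020 is a Tuesday, so the first Friday is September 4 and the second is September 11.
1 March 2021 is a Monday, so Sundays fall on 7, 14, 21, 28; the last is March 28.
At the standard offset (UTC+03:45), 00:19 UTC + 3h45m = 04:04 Kesora Standard Time standard time.
Daylight saving runs 11 September 2020 – 28 March 2021; the standard-time date in Kesora Standard Time, 25 March 2021, is inside that window, so Kesora Standard Time is at UTC+04:45.
00:19 UTC + 4h45m = 05:04 Kesora Standard Time.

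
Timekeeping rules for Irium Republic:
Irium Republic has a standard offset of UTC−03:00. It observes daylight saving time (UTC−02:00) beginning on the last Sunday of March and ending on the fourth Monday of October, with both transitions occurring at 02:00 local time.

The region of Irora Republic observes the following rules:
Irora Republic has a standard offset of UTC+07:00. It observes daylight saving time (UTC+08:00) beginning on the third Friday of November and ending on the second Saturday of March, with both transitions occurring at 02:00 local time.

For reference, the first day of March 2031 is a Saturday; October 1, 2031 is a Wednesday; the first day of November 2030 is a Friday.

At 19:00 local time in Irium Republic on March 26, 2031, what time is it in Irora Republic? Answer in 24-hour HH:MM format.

1 March 2031 is a Saturday, so Sundays fall on 2, 9, 16, 23, 30; the last is March 30.
1 October 2031 is a Wednesday, so the first Monday is October 6 and the fourth is October 27.
March 26, 2031 does not fall between 30 March and 27 October, so daylight saving is not in effect and Irium Republic is at UTC−03:00.
19:00 Irium Republic + 3h = 22:00 UTC.
1 November 2030 is a Friday, so the first Friday is November 1 and the third is November 15.
1 March 2031 is a Saturday, so the first Saturday is March 1 and the second is March 8.
At the standard offset (UTC+07:00), 22:00 UTC + 7h = 05:00 Irora Republic standard time (rolling into the next day, 27 March 2031).
Daylight saving runs 15 November 2030 – 8 March 2031; the standard-time date in Irora Republic, March 27, 2031, is outside that window, so Irora Republic is on standard time at UTC+07:00.
22:00 UTC + 7h = 05:00 Irora Republic (rolling into the next day, 27 March 2031).

05:00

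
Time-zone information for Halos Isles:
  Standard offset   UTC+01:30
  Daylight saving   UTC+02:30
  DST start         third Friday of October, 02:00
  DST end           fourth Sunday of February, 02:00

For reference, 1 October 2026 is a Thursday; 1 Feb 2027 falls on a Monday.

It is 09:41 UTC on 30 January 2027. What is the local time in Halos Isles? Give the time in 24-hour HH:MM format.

1 October 2026 is a Thursday, so the first Friday is October 2 and the third is October 16.
1 February 2027 is a Monday, so the first Sunday is February 7 and the fourth is February 28.
At the standard offset (UTC+01:30), 09:41 UTC + 1h30m = 11:11 Halos Isles standard time.
The standard-time date in Halos Isles, 30 January 2027, lies within the daylight-saving period (16 October 2026 – 28 February 2027), so Halos Isles is on daylight time, UTC+02:30.
09:41 UTC + 2h30m = 12:11 local.

12:11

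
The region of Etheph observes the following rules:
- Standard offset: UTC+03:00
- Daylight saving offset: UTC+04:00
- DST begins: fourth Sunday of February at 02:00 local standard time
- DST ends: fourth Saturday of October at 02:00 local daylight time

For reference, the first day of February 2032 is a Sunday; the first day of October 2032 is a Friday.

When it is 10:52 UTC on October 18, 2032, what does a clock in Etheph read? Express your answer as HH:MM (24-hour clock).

1 February 2032 is a Sunday, so the first Sunday is February 1 and the fourth is February 22.
1 October 2032 is a Friday, so the first Saturday is October 2 and the fourth is October 23.
At the standard offset (UTC+03:00), 10:52 UTC + 3h = 13:52 Etheph standard time.
The standard-time date in Etheph, October 18, 2032, falls between 22 February and 23 October, so daylight saving is in effect and Etheph is at UTC+04:00.
10:52 UTC + 4h = 14:52 local.

14:52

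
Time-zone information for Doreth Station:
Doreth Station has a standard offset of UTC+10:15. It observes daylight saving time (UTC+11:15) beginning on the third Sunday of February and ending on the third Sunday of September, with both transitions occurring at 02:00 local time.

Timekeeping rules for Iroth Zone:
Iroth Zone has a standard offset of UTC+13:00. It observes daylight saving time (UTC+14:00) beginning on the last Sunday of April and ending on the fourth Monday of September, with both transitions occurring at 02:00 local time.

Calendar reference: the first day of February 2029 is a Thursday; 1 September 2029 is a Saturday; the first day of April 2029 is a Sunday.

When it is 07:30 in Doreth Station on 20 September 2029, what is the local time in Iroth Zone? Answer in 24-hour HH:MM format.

11:15

1 February 2029 is a Thursday, so the first Sunday is February 4 and the third is February 18.
1 September 2029 is a Saturday, so the first Sunday is September 2 and the third is September 16.
Daylight saving runs 18 February – 16 September; 20 September 2029 is outside that window, so Doreth Station is on standard time at UTC+10:15.
07:30 Doreth Station − 10h15m = 21:15 UTC (rolling into the previous day, 19 September 2029).
1 April 2029 is a Sunday, so Sundays fall on 1, 8, 15, 22, 29; the last is April 29.
1 September 2029 is a Saturday, so the first Monday is September 3 and the fourth is September 24.
At the standard offset (UTC+13:00), 21:15 UTC + 13h = 10:15 Iroth Zone standard time (rolling into the next day, 20 September 2029).
The standard-time date in Iroth Zone, 20 September 2029, falls between 29 April and 24 September, so daylight saving is in effect and Iroth Zone is at UTC+14:00.
21:15 UTC + 14h = 11:15 Iroth Zone (rolling into the next day, 20 September 2029).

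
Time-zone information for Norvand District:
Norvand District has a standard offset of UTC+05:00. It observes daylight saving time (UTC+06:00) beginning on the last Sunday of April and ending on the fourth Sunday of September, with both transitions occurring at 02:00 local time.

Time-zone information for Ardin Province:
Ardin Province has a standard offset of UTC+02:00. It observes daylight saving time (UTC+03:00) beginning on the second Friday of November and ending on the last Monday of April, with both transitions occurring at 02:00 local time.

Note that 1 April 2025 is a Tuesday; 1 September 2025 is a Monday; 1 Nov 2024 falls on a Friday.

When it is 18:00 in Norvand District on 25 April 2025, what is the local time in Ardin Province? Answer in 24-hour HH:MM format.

16:00

1 April 2025 is a Tuesday, so Sundays fall on 6, 13, 20, 27; the last is April 27.
1 September 2025 is a Monday, so the first Sunday is September 7 and the fourth is September 28.
Daylight saving runs 27 April – 28 September; 25 April 2025 is outside that window, so Norvand District is on standard time at UTC+05:00.
18:00 Norvand District − 5h = 13:00 UTC.
1 November 2024 is a Friday, so the first Friday is November 1 and the second is November 8.
1 April 2025 is a Tuesday, so Mondays fall on 7, 14, 21, 28; the last is April 28.
At the standard offset (UTC+02:00), 13:00 UTC + 2h = 15:00 Ardin Province standard time.
The standard-time date in Ardin Province, 25 April 2025, falls between 8 November 2024 and 28 April 2025, so daylight saving is in effect and Ardin Province is at UTC+03:00.
13:00 UTC + 3h = 16:00 Ardin Province.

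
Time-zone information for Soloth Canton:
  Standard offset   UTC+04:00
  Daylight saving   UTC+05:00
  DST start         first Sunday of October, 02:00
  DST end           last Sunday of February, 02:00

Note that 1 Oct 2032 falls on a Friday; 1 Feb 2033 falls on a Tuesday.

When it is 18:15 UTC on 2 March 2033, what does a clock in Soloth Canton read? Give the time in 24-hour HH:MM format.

1 October 2032 is a Friday, so the first Sunday is October 3.
1 February 2033 is a Tuesday, so Sundays fall on 6, 13, 20, 27; the last is February 27.
At the standard offset (UTC+04:00), 18:15 UTC + 4h = 22:15 Soloth Canton standard time.
The standard-time date in Soloth Canton, 2 March 2033, does not fall between 3 October 2032 and 27 February 2033, so daylight saving is not in effect and Soloth Canton is at UTC+04:00.
18:15 UTC + 4h = 22:15 local.

22:15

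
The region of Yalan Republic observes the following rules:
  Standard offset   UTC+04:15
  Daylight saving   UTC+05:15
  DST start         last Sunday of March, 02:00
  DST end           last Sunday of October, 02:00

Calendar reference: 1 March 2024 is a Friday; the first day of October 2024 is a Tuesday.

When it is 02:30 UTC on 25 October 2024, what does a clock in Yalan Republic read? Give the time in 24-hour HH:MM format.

07:45

1 March 2024 is a Friday, so Sundays fall on 3, 10, 17, 24, 31; the last is March 31.
1 October 2024 is a Tuesday, so Sundays fall on 6, 13, 20, 27; the last is October 27.
At the standard offset (UTC+04:15), 02:30 UTC + 4h15m = 06:45 Yalan Republic standard time.
The standard-time date in Yalan Republic, 25 October 2024, falls between 31 March and 27 October, so daylight saving is in effect and Yalan Republic is at UTC+05:15.
02:30 UTC + 5h15m = 07:45 local.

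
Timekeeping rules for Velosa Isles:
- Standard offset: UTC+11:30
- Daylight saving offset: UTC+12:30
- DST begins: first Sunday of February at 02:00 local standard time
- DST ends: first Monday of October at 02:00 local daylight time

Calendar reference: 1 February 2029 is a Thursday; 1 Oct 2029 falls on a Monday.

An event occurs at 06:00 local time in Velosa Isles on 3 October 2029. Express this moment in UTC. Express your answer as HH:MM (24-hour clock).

18:30

1 February 2029 is a Thursday, so the first Sunday is February 4.
1 October 2029 is a Monday, so the first Monday is October 1.
3 October 2029 is outside the daylight-saving period (4 February – 1 October), so Velosa Isles is on standard time, UTC+11:30.
06:00 local − 11h30m = 18:30 UTC (rolling into the previous day, 2 October 2029).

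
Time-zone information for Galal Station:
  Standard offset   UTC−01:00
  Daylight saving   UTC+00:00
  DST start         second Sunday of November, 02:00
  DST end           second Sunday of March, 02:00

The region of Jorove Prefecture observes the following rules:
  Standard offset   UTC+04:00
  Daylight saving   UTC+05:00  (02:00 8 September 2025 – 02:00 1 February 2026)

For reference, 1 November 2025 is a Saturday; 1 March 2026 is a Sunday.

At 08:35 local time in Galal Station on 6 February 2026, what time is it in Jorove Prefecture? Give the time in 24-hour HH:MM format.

1 November 2025 is a Saturday, so the first Sunday is November 2 and the second is November 9.
1 March 2026 is a Sunday, so the first Sunday is March 1 and the second is March 8.
6 February 2026 falls between 9 November 2025 and 8 March 2026, so daylight saving is in effect and Galal Station is at UTC+00:00.
08:35 Galal Station − 0h = 08:35 UTC.
At the standard offset (UTC+04:00), 08:35 UTC + 4h = 12:35 Jorove Prefecture standard time.
The standard-time date in Jorove Prefecture, 6 February 2026, does not fall between 8 September 2025 and 1 February 2026, so daylight saving is not in effect and Jorove Prefecture is at UTC+04:00.
08:35 UTC + 4h = 12:35 Jorove Prefecture.

12:35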